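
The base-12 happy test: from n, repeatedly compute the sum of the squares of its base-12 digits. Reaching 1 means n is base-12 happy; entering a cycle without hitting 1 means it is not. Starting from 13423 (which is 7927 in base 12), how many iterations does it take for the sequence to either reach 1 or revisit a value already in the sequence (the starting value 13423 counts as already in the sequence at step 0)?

6

13423 = (7,9,2,7)_12 → 183
183 = (1,3,3)_12 → 19
19 = (1,7)_12 → 50
50 = (4,2)_12 → 20
20 = (1,8)_12 → 65
65 = (5,5)_12 → 50  — 50 repeats.
That took 6 steps.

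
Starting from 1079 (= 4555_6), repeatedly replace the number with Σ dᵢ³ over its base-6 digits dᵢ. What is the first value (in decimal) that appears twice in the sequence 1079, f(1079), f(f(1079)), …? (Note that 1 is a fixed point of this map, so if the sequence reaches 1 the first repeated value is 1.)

1079 = (4,5,5,5)_6 → 4³ + 5³ + 5³ + 5³ = 439
439 = (2,0,1,1)_6 → 2³ + 0³ + 1³ + 1³ = 10
10 = (1,4)_6 → 1³ + 4³ = 65
65 = (1,4,5)_6 → 1³ + 4³ + 5³ = 190
190 = (5,1,4)_6 → 5³ + 1³ + 4³ = 190  — 190 already appeared earlier.

190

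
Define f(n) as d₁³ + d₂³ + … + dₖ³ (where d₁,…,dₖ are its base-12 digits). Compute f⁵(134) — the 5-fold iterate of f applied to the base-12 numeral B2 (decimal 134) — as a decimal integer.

593

134 = (11,2)_12 → 1339
1339 = (9,3,7)_12 → 1099
1099 = (7,7,7)_12 → 1029
1029 = (7,1,9)_12 → 1073
1073 = (7,5,5)_12 → 593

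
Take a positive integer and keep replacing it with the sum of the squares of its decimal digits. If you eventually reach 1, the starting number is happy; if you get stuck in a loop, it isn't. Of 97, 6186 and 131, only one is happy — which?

97

97: 97 → 130 → 10 → 1  — reaches 1 (happy)
6186: 6186 → 137 → 59 → 106 → 37 → 58 → 89 → 145 → 42 → 20 → 4 → 16 → 37  — repeats 37 (not happy)
131: 131 → 11 → 2 → 4 → 16 → 37 → 58 → 89 → 145 → 42 → 20 → 4  — repeats 4 (not happy)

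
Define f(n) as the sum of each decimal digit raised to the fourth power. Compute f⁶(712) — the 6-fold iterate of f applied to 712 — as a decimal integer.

712 → 2418
2418 → 4369
4369 → 8194
8194 → 10914
10914 → 6819
6819 → 11954

11954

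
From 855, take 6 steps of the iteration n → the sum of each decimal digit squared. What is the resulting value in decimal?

58

855 → 8² + 5² + 5² = 64 + 25 + 25 = 114
114 → 1² + 1² + 4² = 1 + 1 + 16 = 18
18 → 1² + 8² = 1 + 64 = 65
65 → 6² + 5² = 36 + 25 = 61
61 → 6² + 1² = 36 + 1 = 37
37 → 3² + 7² = 9 + 49 = 58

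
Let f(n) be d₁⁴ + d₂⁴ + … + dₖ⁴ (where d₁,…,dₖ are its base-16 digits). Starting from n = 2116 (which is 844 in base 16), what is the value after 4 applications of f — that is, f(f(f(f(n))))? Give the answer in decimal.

16

2116 = (8,4,4)_16 → 4608
4608 = (1,2,0,0)_16 → 17
17 = (1,1)_16 → 2
2 = (2)_16 → 16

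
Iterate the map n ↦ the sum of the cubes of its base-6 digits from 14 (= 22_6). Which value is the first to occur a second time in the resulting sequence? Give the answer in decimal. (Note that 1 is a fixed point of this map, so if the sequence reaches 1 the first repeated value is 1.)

9

14 = (2,2)_6 → 16
16 = (2,4)_6 → 72
72 = (2,0,0)_6 → 8
8 = (1,2)_6 → 9
9 = (1,3)_6 → 28
28 = (4,4)_6 → 128
128 = (3,3,2)_6 → 62
62 = (1,4,2)_6 → 73
73 = (2,0,1)_6 → 9  — 9 already appeared earlier.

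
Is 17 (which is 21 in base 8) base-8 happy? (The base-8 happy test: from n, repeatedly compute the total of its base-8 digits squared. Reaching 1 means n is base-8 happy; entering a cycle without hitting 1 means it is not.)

not base-8 happy

17 = (2,1)_8 → 2² + 1² = 4 + 1 = 5
5 = (5)_8 → 5² = 25
25 = (3,1)_8 → 3² + 1² = 9 + 1 = 10
10 = (1,2)_8 → 1² + 2² = 1 + 4 = 5  — 5 already seen; the sequence cycles without reaching 1.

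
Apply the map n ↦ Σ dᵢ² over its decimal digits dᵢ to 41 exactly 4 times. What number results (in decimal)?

41 → 4² + 1² = 17
17 → 1² + 7² = 50
50 → 5² + 0² = 25
25 → 2² + 5² = 29

29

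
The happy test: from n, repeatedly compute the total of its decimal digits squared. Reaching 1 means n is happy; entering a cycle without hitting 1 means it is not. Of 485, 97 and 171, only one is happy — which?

485: 485 → 105 → 26 → 40 → 16 → 37 → 58 → 89 → 145 → 42 → 20 → 4 → 16  — repeats 16 (not happy)
97: 97 → 130 → 10 → 1  — reaches 1 (happy)
171: 171 → 51 → 26 → 40 → 16 → 37 → 58 → 89 → 145 → 42 → 20 → 4 → 16  — repeats 16 (not happy)

97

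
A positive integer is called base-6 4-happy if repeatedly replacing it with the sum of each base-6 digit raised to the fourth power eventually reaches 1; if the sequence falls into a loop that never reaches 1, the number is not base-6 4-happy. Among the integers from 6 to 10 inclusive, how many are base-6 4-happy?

6: 6 → 1  (reaches 1)
7: 7 → 2 → 16 → 272 → 99 → 353 → 963 → 609 → 978 → 338 → 114 → 82 → 273 → 164 → 353  (repeats 353)
8: 8 → 17 → 641 → 1522 → 259 → 4 → 256 → 258 → 3 → 81 → 98 → 288 → 17  (repeats 17)
9: 9 → 82 → 273 → 164 → 353 → 963 → 609 → 978 → 338 → 114 → 82  (repeats 82)
10: 10 → 257 → 627 → 738 → 178 → 1137 → 788 → 803 → 963 → 609 → 978 → 338 → 114 → 82 → 273 → 164 → 353 → 963  (repeats 963)
base-6 4-happy: 6

1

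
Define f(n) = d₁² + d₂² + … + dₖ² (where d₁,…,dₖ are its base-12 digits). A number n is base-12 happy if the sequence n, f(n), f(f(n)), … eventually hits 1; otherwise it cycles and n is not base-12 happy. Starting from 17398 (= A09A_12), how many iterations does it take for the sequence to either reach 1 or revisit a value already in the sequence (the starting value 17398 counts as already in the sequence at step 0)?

17398 = (10,0,9,10)_12 → 281
281 = (1,11,5)_12 → 147
147 = (1,0,3)_12 → 10
10 = (10)_12 → 100
100 = (8,4)_12 → 80
80 = (6,8)_12 → 100  — 100 repeats.
That took 6 steps.

6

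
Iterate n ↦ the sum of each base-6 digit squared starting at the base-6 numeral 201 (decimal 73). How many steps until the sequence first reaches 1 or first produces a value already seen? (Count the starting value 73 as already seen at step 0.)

9

73 = (2,0,1)_6 → 2² + 0² + 1² = 4 + 0 + 1 = 5
5 = (5)_6 → 5² = 25
25 = (4,1)_6 → 4² + 1² = 16 + 1 = 17
17 = (2,5)_6 → 2² + 5² = 4 + 25 = 29
29 = (4,5)_6 → 4² + 5² = 16 + 25 = 41
41 = (1,0,5)_6 → 1² + 0² + 5² = 1 + 0 + 25 = 26
26 = (4,2)_6 → 4² + 2² = 16 + 4 = 20
20 = (3,2)_6 → 3² + 2² = 9 + 4 = 13
13 = (2,1)_6 → 2² + 1² = 4 + 1 = 5  — 5 repeats.
That took 9 steps.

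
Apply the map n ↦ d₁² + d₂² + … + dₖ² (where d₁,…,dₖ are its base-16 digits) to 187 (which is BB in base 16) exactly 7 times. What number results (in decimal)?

187 = (11,11)_16 → 242
242 = (15,2)_16 → 229
229 = (14,5)_16 → 221
221 = (13,13)_16 → 338
338 = (1,5,2)_16 → 30
30 = (1,14)_16 → 197
197 = (12,5)_16 → 169

169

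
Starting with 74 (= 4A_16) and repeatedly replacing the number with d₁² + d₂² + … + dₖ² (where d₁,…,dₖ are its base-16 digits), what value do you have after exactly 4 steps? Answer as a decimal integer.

2

74 = (4,10)_16 → 4² + 10² = 16 + 100 = 116
116 = (7,4)_16 → 7² + 4² = 49 + 16 = 65
65 = (4,1)_16 → 4² + 1² = 16 + 1 = 17
17 = (1,1)_16 → 1² + 1² = 1 + 1 = 2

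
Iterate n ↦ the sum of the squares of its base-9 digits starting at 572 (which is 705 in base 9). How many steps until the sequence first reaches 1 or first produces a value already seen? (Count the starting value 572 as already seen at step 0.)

3

572 = (7,0,5)_9 → 7² + 0² + 5² = 74
74 = (8,2)_9 → 8² + 2² = 68
68 = (7,5)_9 → 7² + 5² = 74  — 74 repeats.
That took 3 steps.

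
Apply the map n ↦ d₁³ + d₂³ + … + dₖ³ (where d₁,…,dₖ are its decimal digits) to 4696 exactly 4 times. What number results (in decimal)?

370

4696 → 4³ + 6³ + 9³ + 6³ = 1225
1225 → 1³ + 2³ + 2³ + 5³ = 142
142 → 1³ + 4³ + 2³ = 73
73 → 7³ + 3³ = 370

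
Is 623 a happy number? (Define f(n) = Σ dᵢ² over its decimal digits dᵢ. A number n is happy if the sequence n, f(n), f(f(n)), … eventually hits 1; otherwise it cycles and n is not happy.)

623 → 6² + 2² + 3² = 36 + 4 + 9 = 49
49 → 4² + 9² = 16 + 81 = 97
97 → 9² + 7² = 81 + 49 = 130
130 → 1² + 3² + 0² = 1 + 9 + 0 = 10
10 → 1² + 0² = 1 + 0 = 1  — reached 1.

happy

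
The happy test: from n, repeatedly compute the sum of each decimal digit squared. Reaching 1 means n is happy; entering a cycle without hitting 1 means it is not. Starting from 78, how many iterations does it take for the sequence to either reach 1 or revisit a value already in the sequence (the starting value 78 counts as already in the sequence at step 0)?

78 → 7² + 8² = 113
113 → 1² + 1² + 3² = 11
11 → 1² + 1² = 2
2 → 2² = 4
4 → 4² = 16
16 → 1² + 6² = 37
37 → 3² + 7² = 58
58 → 5² + 8² = 89
89 → 8² + 9² = 145
145 → 1² + 4² + 5² = 42
42 → 4² + 2² = 20
20 → 2² + 0² = 4  — 4 repeats.
That took 12 steps.

12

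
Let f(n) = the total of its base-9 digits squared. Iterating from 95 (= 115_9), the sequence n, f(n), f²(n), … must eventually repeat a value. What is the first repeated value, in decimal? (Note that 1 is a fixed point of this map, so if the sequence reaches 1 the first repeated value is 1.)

1

95 = (1,1,5)_9 → 1² + 1² + 5² = 1 + 1 + 25 = 27
27 = (3,0)_9 → 3² + 0² = 9 + 0 = 9
9 = (1,0)_9 → 1² + 0² = 1 + 0 = 1  — reached the fixed point 1.
1 → 1, so 1 is the first repeated value.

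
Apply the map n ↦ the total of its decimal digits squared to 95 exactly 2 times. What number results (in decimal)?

95 → 106
106 → 37

37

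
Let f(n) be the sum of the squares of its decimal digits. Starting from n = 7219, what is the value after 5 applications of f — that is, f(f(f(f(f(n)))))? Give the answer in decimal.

7219 → 7² + 2² + 1² + 9² = 49 + 4 + 1 + 81 = 135
135 → 1² + 3² + 5² = 1 + 9 + 25 = 35
35 → 3² + 5² = 9 + 25 = 34
34 → 3² + 4² = 9 + 16 = 25
25 → 2² + 5² = 4 + 25 = 29

29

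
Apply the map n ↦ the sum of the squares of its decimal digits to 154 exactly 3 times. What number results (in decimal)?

4

154 → 1² + 5² + 4² = 1 + 25 + 16 = 42
42 → 4² + 2² = 16 + 4 = 20
20 → 2² + 0² = 4 + 0 = 4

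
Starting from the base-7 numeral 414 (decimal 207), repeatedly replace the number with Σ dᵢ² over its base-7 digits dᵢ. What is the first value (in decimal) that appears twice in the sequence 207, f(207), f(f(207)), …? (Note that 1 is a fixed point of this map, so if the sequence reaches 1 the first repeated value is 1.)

45

207 = (4,1,4)_7 → 4² + 1² + 4² = 16 + 1 + 16 = 33
33 = (4,5)_7 → 4² + 5² = 16 + 25 = 41
41 = (5,6)_7 → 5² + 6² = 25 + 36 = 61
61 = (1,1,5)_7 → 1² + 1² + 5² = 1 + 1 + 25 = 27
27 = (3,6)_7 → 3² + 6² = 9 + 36 = 45
45 = (6,3)_7 → 6² + 3² = 36 + 9 = 45  — 45 already appeared earlier.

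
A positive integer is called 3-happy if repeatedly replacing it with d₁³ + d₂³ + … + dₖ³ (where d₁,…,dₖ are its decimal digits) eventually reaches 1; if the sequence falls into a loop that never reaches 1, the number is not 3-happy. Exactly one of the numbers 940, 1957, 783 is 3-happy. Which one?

1957

940: 940 → 793 → 1099 → 1459 → 919 → 1459  — repeats 1459 (not 3-happy)
1957: 1957 → 1198 → 1243 → 100 → 1  — reaches 1 (3-happy)
783: 783 → 882 → 1032 → 36 → 243 → 99 → 1458 → 702 → 351 → 153 → 153  — repeats 153 (not 3-happy)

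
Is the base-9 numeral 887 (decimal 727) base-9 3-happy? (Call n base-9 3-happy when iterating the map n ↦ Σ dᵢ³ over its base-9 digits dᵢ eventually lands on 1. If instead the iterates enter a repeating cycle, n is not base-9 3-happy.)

727 = (8,8,7)_9 → 8³ + 8³ + 7³ = 1367
1367 = (1,7,7,8)_9 → 1³ + 7³ + 7³ + 8³ = 1199
1199 = (1,5,7,2)_9 → 1³ + 5³ + 7³ + 2³ = 477
477 = (5,8,0)_9 → 5³ + 8³ + 0³ = 637
637 = (7,7,7)_9 → 7³ + 7³ + 7³ = 1029
1029 = (1,3,6,3)_9 → 1³ + 3³ + 6³ + 3³ = 271
271 = (3,3,1)_9 → 3³ + 3³ + 1³ = 55
55 = (6,1)_9 → 6³ + 1³ = 217
217 = (2,6,1)_9 → 2³ + 6³ + 1³ = 225
225 = (2,7,0)_9 → 2³ + 7³ + 0³ = 351
351 = (4,3,0)_9 → 4³ + 3³ + 0³ = 91
91 = (1,1,1)_9 → 1³ + 1³ + 1³ = 3
3 = (3)_9 → 3³ = 27
27 = (3,0)_9 → 3³ + 0³ = 27  — 27 already seen; the sequence cycles without reaching 1.

not base-9 3-happy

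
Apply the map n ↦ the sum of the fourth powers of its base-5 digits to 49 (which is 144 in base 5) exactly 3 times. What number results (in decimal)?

49 = (1,4,4)_5 → 513
513 = (4,0,2,3)_5 → 353
353 = (2,4,0,3)_5 → 353

353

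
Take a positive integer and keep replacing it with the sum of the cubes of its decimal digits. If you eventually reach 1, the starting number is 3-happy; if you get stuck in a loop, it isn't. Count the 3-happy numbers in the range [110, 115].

1

110: 110 → 2 → 8 → 512 → 134 → 92 → 737 → 713 → 371 → 371  — not 3-happy
111: 111 → 3 → 27 → 351 → 153 → 153  — not 3-happy
112: 112 → 10 → 1  — 3-happy
113: 113 → 29 → 737 → 713 → 371 → 371  — not 3-happy
114: 114 → 66 → 432 → 99 → 1458 → 702 → 351 → 153 → 153  — not 3-happy
115: 115 → 127 → 352 → 160 → 217 → 352  — not 3-happy
3-happy: 112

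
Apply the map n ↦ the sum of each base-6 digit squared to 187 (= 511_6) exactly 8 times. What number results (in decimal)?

13

187 = (5,1,1)_6 → 5² + 1² + 1² = 27
27 = (4,3)_6 → 4² + 3² = 25
25 = (4,1)_6 → 4² + 1² = 17
17 = (2,5)_6 → 2² + 5² = 29
29 = (4,5)_6 → 4² + 5² = 41
41 = (1,0,5)_6 → 1² + 0² + 5² = 26
26 = (4,2)_6 → 4² + 2² = 20
20 = (3,2)_6 → 3² + 2² = 13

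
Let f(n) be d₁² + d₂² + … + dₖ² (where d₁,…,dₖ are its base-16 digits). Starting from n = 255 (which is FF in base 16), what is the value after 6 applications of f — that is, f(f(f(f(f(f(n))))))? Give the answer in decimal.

64

255 = (15,15)_16 → 15² + 15² = 450
450 = (1,12,2)_16 → 1² + 12² + 2² = 149
149 = (9,5)_16 → 9² + 5² = 106
106 = (6,10)_16 → 6² + 10² = 136
136 = (8,8)_16 → 8² + 8² = 128
128 = (8,0)_16 → 8² + 0² = 64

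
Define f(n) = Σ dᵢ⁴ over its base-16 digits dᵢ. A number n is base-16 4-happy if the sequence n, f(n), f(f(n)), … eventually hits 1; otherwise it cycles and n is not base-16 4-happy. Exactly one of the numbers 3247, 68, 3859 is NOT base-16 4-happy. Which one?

3247: 3247 → 81361 → 57205 → 82212 → 530 → 33 → 17 → 2 → 16 → 1  — reaches 1 (base-16 4-happy)
68: 68 → 512 → 16 → 1  — reaches 1 (base-16 4-happy)
3859: 3859 → 50707 → 22114 → 3233 → 30737 → 6499 → 7939 → 50707  — repeats 50707 (not base-16 4-happy)

3859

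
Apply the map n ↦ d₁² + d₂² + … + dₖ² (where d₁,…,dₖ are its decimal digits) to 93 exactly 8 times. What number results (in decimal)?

145

93 → 9² + 3² = 81 + 9 = 90
90 → 9² + 0² = 81 + 0 = 81
81 → 8² + 1² = 64 + 1 = 65
65 → 6² + 5² = 36 + 25 = 61
61 → 6² + 1² = 36 + 1 = 37
37 → 3² + 7² = 9 + 49 = 58
58 → 5² + 8² = 25 + 64 = 89
89 → 8² + 9² = 64 + 81 = 145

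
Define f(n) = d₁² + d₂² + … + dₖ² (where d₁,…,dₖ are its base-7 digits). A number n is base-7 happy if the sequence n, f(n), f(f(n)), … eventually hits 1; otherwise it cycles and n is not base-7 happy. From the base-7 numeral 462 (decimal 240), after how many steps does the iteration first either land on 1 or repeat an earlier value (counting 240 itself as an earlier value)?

6

240 = (4,6,2)_7 → 4² + 6² + 2² = 16 + 36 + 4 = 56
56 = (1,1,0)_7 → 1² + 1² + 0² = 1 + 1 + 0 = 2
2 = (2)_7 → 2² = 4
4 = (4)_7 → 4² = 16
16 = (2,2)_7 → 2² + 2² = 4 + 4 = 8
8 = (1,1)_7 → 1² + 1² = 1 + 1 = 2  — 2 repeats.
That took 6 steps.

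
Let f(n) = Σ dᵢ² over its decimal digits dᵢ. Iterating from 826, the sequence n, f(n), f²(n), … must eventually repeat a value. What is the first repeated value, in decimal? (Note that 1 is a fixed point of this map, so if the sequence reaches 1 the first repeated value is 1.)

89

826 → 8² + 2² + 6² = 64 + 4 + 36 = 104
104 → 1² + 0² + 4² = 1 + 0 + 16 = 17
17 → 1² + 7² = 1 + 49 = 50
50 → 5² + 0² = 25 + 0 = 25
25 → 2² + 5² = 4 + 25 = 29
29 → 2² + 9² = 4 + 81 = 85
85 → 8² + 5² = 64 + 25 = 89
89 → 8² + 9² = 64 + 81 = 145
145 → 1² + 4² + 5² = 1 + 16 + 25 = 42
42 → 4² + 2² = 16 + 4 = 20
20 → 2² + 0² = 4 + 0 = 4
4 → 4² = 16
16 → 1² + 6² = 1 + 36 = 37
37 → 3² + 7² = 9 + 49 = 58
58 → 5² + 8² = 25 + 64 = 89  — 89 already appeared earlier.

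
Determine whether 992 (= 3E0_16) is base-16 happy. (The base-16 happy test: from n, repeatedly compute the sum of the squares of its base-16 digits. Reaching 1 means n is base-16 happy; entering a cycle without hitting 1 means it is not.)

not base-16 happy

992 = (3,14,0)_16 → 205
205 = (12,13)_16 → 313
313 = (1,3,9)_16 → 91
91 = (5,11)_16 → 146
146 = (9,2)_16 → 85
85 = (5,5)_16 → 50
50 = (3,2)_16 → 13
13 = (13)_16 → 169
169 = (10,9)_16 → 181
181 = (11,5)_16 → 146  — 146 already seen; the sequence cycles without reaching 1.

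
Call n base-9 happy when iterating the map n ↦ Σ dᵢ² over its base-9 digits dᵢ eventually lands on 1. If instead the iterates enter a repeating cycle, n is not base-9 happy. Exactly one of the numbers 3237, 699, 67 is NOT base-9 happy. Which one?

3237: 3237 → 125 → 81 → 1  — reaches 1 (base-9 happy)
699: 699 → 125 → 81 → 1  — reaches 1 (base-9 happy)
67: 67 → 65 → 53 → 89 → 65  — repeats 65 (not base-9 happy)

67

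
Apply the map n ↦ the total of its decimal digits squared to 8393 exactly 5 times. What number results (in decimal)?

85

8393 → 8² + 3² + 9² + 3² = 163
163 → 1² + 6² + 3² = 46
46 → 4² + 6² = 52
52 → 5² + 2² = 29
29 → 2² + 9² = 85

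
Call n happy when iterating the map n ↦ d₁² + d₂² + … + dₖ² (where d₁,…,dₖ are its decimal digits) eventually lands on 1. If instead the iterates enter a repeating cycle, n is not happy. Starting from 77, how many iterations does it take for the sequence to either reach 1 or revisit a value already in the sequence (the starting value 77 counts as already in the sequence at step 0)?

10

77 → 7² + 7² = 49 + 49 = 98
98 → 9² + 8² = 81 + 64 = 145
145 → 1² + 4² + 5² = 1 + 16 + 25 = 42
42 → 4² + 2² = 16 + 4 = 20
20 → 2² + 0² = 4 + 0 = 4
4 → 4² = 16
16 → 1² + 6² = 1 + 36 = 37
37 → 3² + 7² = 9 + 49 = 58
58 → 5² + 8² = 25 + 64 = 89
89 → 8² + 9² = 64 + 81 = 145  — 145 repeats.
That took 10 steps.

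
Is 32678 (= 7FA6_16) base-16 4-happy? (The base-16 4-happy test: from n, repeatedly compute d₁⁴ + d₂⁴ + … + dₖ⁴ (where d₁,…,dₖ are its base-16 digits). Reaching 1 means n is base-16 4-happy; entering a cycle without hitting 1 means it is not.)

base-16 4-happy

32678 = (7,15,10,6)_16 → 64322
64322 = (15,11,4,2)_16 → 65538
65538 = (1,0,0,0,2)_16 → 17
17 = (1,1)_16 → 2
2 = (2)_16 → 16
16 = (1,0)_16 → 1  — reached 1.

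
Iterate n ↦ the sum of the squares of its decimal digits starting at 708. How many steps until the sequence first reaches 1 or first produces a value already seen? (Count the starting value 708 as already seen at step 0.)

708 → 7² + 0² + 8² = 49 + 0 + 64 = 113
113 → 1² + 1² + 3² = 1 + 1 + 9 = 11
11 → 1² + 1² = 1 + 1 = 2
2 → 2² = 4
4 → 4² = 16
16 → 1² + 6² = 1 + 36 = 37
37 → 3² + 7² = 9 + 49 = 58
58 → 5² + 8² = 25 + 64 = 89
89 → 8² + 9² = 64 + 81 = 145
145 → 1² + 4² + 5² = 1 + 16 + 25 = 42
42 → 4² + 2² = 16 + 4 = 20
20 → 2² + 0² = 4 + 0 = 4  — 4 repeats.
That took 12 steps.

12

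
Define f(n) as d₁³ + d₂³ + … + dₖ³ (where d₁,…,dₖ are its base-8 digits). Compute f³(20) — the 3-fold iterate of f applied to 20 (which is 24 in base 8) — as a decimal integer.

20 = (2,4)_8 → 2³ + 4³ = 72
72 = (1,1,0)_8 → 1³ + 1³ + 0³ = 2
2 = (2)_8 → 2³ = 8

8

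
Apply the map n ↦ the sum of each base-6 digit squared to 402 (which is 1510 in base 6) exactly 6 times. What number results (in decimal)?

26

402 = (1,5,1,0)_6 → 1² + 5² + 1² + 0² = 1 + 25 + 1 + 0 = 27
27 = (4,3)_6 → 4² + 3² = 16 + 9 = 25
25 = (4,1)_6 → 4² + 1² = 16 + 1 = 17
17 = (2,5)_6 → 2² + 5² = 4 + 25 = 29
29 = (4,5)_6 → 4² + 5² = 16 + 25 = 41
41 = (1,0,5)_6 → 1² + 0² + 5² = 1 + 0 + 25 = 26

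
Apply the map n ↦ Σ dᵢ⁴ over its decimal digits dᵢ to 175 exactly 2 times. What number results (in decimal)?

2498

175 → 1⁴ + 7⁴ + 5⁴ = 3027
3027 → 3⁴ + 0⁴ + 2⁴ + 7⁴ = 2498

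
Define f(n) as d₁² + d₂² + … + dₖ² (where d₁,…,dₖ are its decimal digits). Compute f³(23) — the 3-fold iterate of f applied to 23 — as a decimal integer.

23 → 2² + 3² = 4 + 9 = 13
13 → 1² + 3² = 1 + 9 = 10
10 → 1² + 0² = 1 + 0 = 1

1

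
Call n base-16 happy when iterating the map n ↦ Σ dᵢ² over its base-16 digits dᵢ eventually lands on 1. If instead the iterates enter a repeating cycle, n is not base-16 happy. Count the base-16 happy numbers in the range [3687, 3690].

3687: 3687 → 281 → 83 → 34 → 8 → 64 → 16 → 1  (reaches 1)
3688: 3688 → 296 → 69 → 41 → 85 → 50 → 13 → 169 → 181 → 146 → 85  (repeats 85)
3689: 3689 → 313 → 91 → 146 → 85 → 50 → 13 → 169 → 181 → 146  (repeats 146)
3690: 3690 → 332 → 161 → 101 → 61 → 178 → 125 → 218 → 269 → 170 → 200 → 208 → 169 → 181 → 146 → 85 → 50 → 13 → 169  (repeats 169)
base-16 happy: 3687

1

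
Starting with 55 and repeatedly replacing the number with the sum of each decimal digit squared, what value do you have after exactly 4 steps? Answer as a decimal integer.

55 → 5² + 5² = 25 + 25 = 50
50 → 5² + 0² = 25 + 0 = 25
25 → 2² + 5² = 4 + 25 = 29
29 → 2² + 9² = 4 + 81 = 85

85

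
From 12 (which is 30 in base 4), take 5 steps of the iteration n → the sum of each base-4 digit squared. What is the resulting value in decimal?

12 = (3,0)_4 → 3² + 0² = 9
9 = (2,1)_4 → 2² + 1² = 5
5 = (1,1)_4 → 1² + 1² = 2
2 = (2)_4 → 2² = 4
4 = (1,0)_4 → 1² + 0² = 1

1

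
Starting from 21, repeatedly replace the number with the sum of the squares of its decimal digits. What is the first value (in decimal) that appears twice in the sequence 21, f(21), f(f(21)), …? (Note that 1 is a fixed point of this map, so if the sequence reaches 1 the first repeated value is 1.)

89

21 → 2² + 1² = 5
5 → 5² = 25
25 → 2² + 5² = 29
29 → 2² + 9² = 85
85 → 8² + 5² = 89
89 → 8² + 9² = 145
145 → 1² + 4² + 5² = 42
42 → 4² + 2² = 20
20 → 2² + 0² = 4
4 → 4² = 16
16 → 1² + 6² = 37
37 → 3² + 7² = 58
58 → 5² + 8² = 89  — 89 already appeared earlier.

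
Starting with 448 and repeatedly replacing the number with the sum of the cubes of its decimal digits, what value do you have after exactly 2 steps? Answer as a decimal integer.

448 → 4³ + 4³ + 8³ = 640
640 → 6³ + 4³ + 0³ = 280

280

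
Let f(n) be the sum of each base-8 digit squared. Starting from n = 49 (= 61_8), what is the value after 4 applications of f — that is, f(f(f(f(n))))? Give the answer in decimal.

13

49 = (6,1)_8 → 6² + 1² = 36 + 1 = 37
37 = (4,5)_8 → 4² + 5² = 16 + 25 = 41
41 = (5,1)_8 → 5² + 1² = 25 + 1 = 26
26 = (3,2)_8 → 3² + 2² = 9 + 4 = 13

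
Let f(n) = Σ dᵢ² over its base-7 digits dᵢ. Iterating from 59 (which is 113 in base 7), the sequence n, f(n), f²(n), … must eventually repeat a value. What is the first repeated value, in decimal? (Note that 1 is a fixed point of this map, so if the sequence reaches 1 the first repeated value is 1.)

17

59 = (1,1,3)_7 → 1² + 1² + 3² = 1 + 1 + 9 = 11
11 = (1,4)_7 → 1² + 4² = 1 + 16 = 17
17 = (2,3)_7 → 2² + 3² = 4 + 9 = 13
13 = (1,6)_7 → 1² + 6² = 1 + 36 = 37
37 = (5,2)_7 → 5² + 2² = 25 + 4 = 29
29 = (4,1)_7 → 4² + 1² = 16 + 1 = 17  — 17 already appeared earlier.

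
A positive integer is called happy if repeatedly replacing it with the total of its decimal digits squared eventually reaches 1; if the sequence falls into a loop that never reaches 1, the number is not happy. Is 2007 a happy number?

2007 → 2² + 0² + 0² + 7² = 53
53 → 5² + 3² = 34
34 → 3² + 4² = 25
25 → 2² + 5² = 29
29 → 2² + 9² = 85
85 → 8² + 5² = 89
89 → 8² + 9² = 145
145 → 1² + 4² + 5² = 42
42 → 4² + 2² = 20
20 → 2² + 0² = 4
4 → 4² = 16
16 → 1² + 6² = 37
37 → 3² + 7² = 58
58 → 5² + 8² = 89  — 89 already seen; the sequence cycles without reaching 1.

not happy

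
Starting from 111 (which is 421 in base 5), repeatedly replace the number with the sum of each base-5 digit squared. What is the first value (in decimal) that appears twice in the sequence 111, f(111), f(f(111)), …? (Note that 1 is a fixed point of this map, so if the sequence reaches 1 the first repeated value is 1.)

111 = (4,2,1)_5 → 4² + 2² + 1² = 21
21 = (4,1)_5 → 4² + 1² = 17
17 = (3,2)_5 → 3² + 2² = 13
13 = (2,3)_5 → 2² + 3² = 13  — 13 already appeared earlier.

13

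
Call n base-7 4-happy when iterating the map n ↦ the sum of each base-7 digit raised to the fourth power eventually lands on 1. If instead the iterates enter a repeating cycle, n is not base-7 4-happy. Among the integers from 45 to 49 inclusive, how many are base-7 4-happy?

1

45: 45 → 1377 → 881 → 2689 → 1923 → 1507 → 913 → 609 → 707 → 97 → 2593 → 1459 → 963 → 1153 → 803 → 673 → 1923  (repeats 1923)
46: 46 → 1552 → 1218 → 1458 → 898 → 304 → 1378 → 1552  (repeats 1552)
47: 47 → 1921 → 963 → 1153 → 803 → 673 → 1923 → 1507 → 913 → 609 → 707 → 97 → 2593 → 1459 → 963  (repeats 963)
48: 48 → 2592 → 1394 → 338 → 2608 → 514 → 244 → 2848 → 1314 → 1956 → 2258 → 1808 → 1938 → 2258  (repeats 2258)
49: 49 → 1  (reaches 1)
base-7 4-happy: 49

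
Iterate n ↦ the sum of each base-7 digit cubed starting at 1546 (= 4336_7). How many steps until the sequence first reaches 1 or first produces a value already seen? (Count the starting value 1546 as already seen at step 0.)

1546 = (4,3,3,6)_7 → 4³ + 3³ + 3³ + 6³ = 334
334 = (6,5,5)_7 → 6³ + 5³ + 5³ = 466
466 = (1,2,3,4)_7 → 1³ + 2³ + 3³ + 4³ = 100
100 = (2,0,2)_7 → 2³ + 0³ + 2³ = 16
16 = (2,2)_7 → 2³ + 2³ = 16  — 16 repeats.
That took 5 steps.

5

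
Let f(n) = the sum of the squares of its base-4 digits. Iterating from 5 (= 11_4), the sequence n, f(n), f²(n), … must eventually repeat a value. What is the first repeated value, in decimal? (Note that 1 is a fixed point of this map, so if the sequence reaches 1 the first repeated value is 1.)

5 = (1,1)_4 → 1² + 1² = 2
2 = (2)_4 → 2² = 4
4 = (1,0)_4 → 1² + 0² = 1  — reached the fixed point 1.
1 → 1, so 1 is the first repeated value.

1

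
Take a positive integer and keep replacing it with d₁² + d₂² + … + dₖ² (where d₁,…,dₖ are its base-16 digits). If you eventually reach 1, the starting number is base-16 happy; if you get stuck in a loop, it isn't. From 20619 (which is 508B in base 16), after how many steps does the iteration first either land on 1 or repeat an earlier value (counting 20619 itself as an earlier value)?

13

20619 = (5,0,8,11)_16 → 210
210 = (13,2)_16 → 173
173 = (10,13)_16 → 269
269 = (1,0,13)_16 → 170
170 = (10,10)_16 → 200
200 = (12,8)_16 → 208
208 = (13,0)_16 → 169
169 = (10,9)_16 → 181
181 = (11,5)_16 → 146
146 = (9,2)_16 → 85
85 = (5,5)_16 → 50
50 = (3,2)_16 → 13
13 = (13)_16 → 169  — 169 repeats.
That took 13 steps.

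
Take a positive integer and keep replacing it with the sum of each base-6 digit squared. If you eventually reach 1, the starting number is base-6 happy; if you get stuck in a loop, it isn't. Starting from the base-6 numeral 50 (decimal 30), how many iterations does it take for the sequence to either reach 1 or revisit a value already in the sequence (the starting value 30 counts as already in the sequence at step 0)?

30 = (5,0)_6 → 5² + 0² = 25 + 0 = 25
25 = (4,1)_6 → 4² + 1² = 16 + 1 = 17
17 = (2,5)_6 → 2² + 5² = 4 + 25 = 29
29 = (4,5)_6 → 4² + 5² = 16 + 25 = 41
41 = (1,0,5)_6 → 1² + 0² + 5² = 1 + 0 + 25 = 26
26 = (4,2)_6 → 4² + 2² = 16 + 4 = 20
20 = (3,2)_6 → 3² + 2² = 9 + 4 = 13
13 = (2,1)_6 → 2² + 1² = 4 + 1 = 5
5 = (5)_6 → 5² = 25  — 25 repeats.
That took 9 steps.

9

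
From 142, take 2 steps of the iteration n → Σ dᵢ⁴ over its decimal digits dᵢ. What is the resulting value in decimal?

2498

142 → 1⁴ + 4⁴ + 2⁴ = 1 + 256 + 16 = 273
273 → 2⁴ + 7⁴ + 3⁴ = 16 + 2401 + 81 = 2498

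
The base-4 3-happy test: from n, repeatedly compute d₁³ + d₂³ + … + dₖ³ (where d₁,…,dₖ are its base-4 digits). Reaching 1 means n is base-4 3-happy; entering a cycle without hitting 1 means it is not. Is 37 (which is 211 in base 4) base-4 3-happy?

base-4 3-happy

37 = (2,1,1)_4 → 10
10 = (2,2)_4 → 16
16 = (1,0,0)_4 → 1  — reached 1.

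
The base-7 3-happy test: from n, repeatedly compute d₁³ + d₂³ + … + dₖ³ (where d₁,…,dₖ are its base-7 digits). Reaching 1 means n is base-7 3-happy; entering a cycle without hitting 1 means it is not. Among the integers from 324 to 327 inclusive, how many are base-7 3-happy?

324: 324 → 288 → 342 → 648 → 282 → 258 → 342  (repeats 342)
325: 325 → 307 → 433 → 343 → 1  (reaches 1)
326: 326 → 344 → 2 → 8 → 2  (repeats 2)
327: 327 → 405 → 219 → 99 → 9 → 9  (repeats 9)
base-7 3-happy: 325

1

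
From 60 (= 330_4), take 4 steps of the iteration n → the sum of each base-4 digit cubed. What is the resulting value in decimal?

60 = (3,3,0)_4 → 54
54 = (3,1,2)_4 → 36
36 = (2,1,0)_4 → 9
9 = (2,1)_4 → 9

9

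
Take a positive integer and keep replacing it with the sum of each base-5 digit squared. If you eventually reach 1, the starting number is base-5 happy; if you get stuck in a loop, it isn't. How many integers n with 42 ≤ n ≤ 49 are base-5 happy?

42: 42 → 14 → 20 → 16 → 10 → 4 → 16  — not base-5 happy
43: 43 → 19 → 25 → 1  — base-5 happy
44: 44 → 26 → 2 → 4 → 16 → 10 → 4  — not base-5 happy
45: 45 → 17 → 13 → 13  — not base-5 happy
46: 46 → 18 → 18  — not base-5 happy
47: 47 → 21 → 17 → 13 → 13  — not base-5 happy
48: 48 → 26 → 2 → 4 → 16 → 10 → 4  — not base-5 happy
49: 49 → 33 → 11 → 5 → 1  — base-5 happy
base-5 happy: 43, 49

2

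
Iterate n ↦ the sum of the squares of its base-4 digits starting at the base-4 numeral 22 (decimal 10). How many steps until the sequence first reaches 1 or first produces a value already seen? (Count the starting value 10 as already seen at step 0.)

3

10 = (2,2)_4 → 2² + 2² = 8
8 = (2,0)_4 → 2² + 0² = 4
4 = (1,0)_4 → 1² + 0² = 1  — reached 1.
That took 3 steps.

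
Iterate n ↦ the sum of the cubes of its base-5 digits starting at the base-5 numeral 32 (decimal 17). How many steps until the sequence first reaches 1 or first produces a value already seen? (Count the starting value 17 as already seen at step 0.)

17 = (3,2)_5 → 3³ + 2³ = 27 + 8 = 35
35 = (1,2,0)_5 → 1³ + 2³ + 0³ = 1 + 8 + 0 = 9
9 = (1,4)_5 → 1³ + 4³ = 1 + 64 = 65
65 = (2,3,0)_5 → 2³ + 3³ + 0³ = 8 + 27 + 0 = 35  — 35 repeats.
That took 4 steps.

4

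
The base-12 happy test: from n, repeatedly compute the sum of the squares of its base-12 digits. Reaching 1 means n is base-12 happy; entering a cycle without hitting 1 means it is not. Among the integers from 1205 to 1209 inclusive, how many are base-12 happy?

1205: 1205 → 105 → 145 → 2 → 4 → 16 → 17 → 26 → 8 → 64 → 41 → 34 → 104 → 128 → 164 → 66 → 61 → 26  — not base-12 happy
1206: 1206 → 116 → 145 → 2 → 4 → 16 → 17 → 26 → 8 → 64 → 41 → 34 → 104 → 128 → 164 → 66 → 61 → 26  — not base-12 happy
1207: 1207 → 129 → 181 → 11 → 121 → 101 → 89 → 74 → 40 → 25 → 5 → 25  — not base-12 happy
1208: 1208 → 144 → 1  — base-12 happy
1209: 1209 → 161 → 27 → 13 → 2 → 4 → 16 → 17 → 26 → 8 → 64 → 41 → 34 → 104 → 128 → 164 → 66 → 61 → 26  — not base-12 happy
base-12 happy: 1208

1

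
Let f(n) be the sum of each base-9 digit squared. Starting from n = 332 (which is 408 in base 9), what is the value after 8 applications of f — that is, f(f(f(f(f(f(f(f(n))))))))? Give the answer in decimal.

332 = (4,0,8)_9 → 4² + 0² + 8² = 16 + 0 + 64 = 80
80 = (8,8)_9 → 8² + 8² = 64 + 64 = 128
128 = (1,5,2)_9 → 1² + 5² + 2² = 1 + 25 + 4 = 30
30 = (3,3)_9 → 3² + 3² = 9 + 9 = 18
18 = (2,0)_9 → 2² + 0² = 4 + 0 = 4
4 = (4)_9 → 4² = 16
16 = (1,7)_9 → 1² + 7² = 1 + 49 = 50
50 = (5,5)_9 → 5² + 5² = 25 + 25 = 50

50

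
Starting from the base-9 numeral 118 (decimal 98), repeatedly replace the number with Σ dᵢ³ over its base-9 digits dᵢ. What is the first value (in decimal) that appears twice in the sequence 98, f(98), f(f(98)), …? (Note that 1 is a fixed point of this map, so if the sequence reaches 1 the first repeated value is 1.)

28

98 = (1,1,8)_9 → 1³ + 1³ + 8³ = 1 + 1 + 512 = 514
514 = (6,3,1)_9 → 6³ + 3³ + 1³ = 216 + 27 + 1 = 244
244 = (3,0,1)_9 → 3³ + 0³ + 1³ = 27 + 0 + 1 = 28
28 = (3,1)_9 → 3³ + 1³ = 27 + 1 = 28  — 28 already appeared earlier.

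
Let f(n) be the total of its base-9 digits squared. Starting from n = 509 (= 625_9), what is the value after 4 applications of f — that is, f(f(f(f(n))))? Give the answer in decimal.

65

509 = (6,2,5)_9 → 6² + 2² + 5² = 36 + 4 + 25 = 65
65 = (7,2)_9 → 7² + 2² = 49 + 4 = 53
53 = (5,8)_9 → 5² + 8² = 25 + 64 = 89
89 = (1,0,8)_9 → 1² + 0² + 8² = 1 + 0 + 64 = 65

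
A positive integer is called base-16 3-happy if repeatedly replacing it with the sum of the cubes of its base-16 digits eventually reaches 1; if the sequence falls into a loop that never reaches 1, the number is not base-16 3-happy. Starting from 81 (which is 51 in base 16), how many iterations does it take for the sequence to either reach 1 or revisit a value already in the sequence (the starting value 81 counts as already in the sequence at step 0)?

13

81 = (5,1)_16 → 126
126 = (7,14)_16 → 3087
3087 = (12,0,15)_16 → 5103
5103 = (1,3,14,15)_16 → 6147
6147 = (1,8,0,3)_16 → 540
540 = (2,1,12)_16 → 1737
1737 = (6,12,9)_16 → 2673
2673 = (10,7,1)_16 → 1344
1344 = (5,4,0)_16 → 189
189 = (11,13)_16 → 3528
3528 = (13,12,8)_16 → 4437
4437 = (1,1,5,5)_16 → 252
252 = (15,12)_16 → 5103  — 5103 repeats.
That took 13 steps.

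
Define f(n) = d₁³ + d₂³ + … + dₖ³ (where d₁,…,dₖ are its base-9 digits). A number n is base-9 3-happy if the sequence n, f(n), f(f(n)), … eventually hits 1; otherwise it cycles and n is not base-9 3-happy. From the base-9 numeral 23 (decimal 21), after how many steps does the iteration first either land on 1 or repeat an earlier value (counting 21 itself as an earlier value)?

6

21 = (2,3)_9 → 2³ + 3³ = 8 + 27 = 35
35 = (3,8)_9 → 3³ + 8³ = 27 + 512 = 539
539 = (6,5,8)_9 → 6³ + 5³ + 8³ = 216 + 125 + 512 = 853
853 = (1,1,4,7)_9 → 1³ + 1³ + 4³ + 7³ = 1 + 1 + 64 + 343 = 409
409 = (5,0,4)_9 → 5³ + 0³ + 4³ = 125 + 0 + 64 = 189
189 = (2,3,0)_9 → 2³ + 3³ + 0³ = 8 + 27 + 0 = 35  — 35 repeats.
That took 6 steps.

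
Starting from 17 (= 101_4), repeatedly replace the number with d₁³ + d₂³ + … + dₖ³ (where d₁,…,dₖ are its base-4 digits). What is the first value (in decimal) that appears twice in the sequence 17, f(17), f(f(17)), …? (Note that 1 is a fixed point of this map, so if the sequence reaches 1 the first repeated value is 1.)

8

17 = (1,0,1)_4 → 1³ + 0³ + 1³ = 2
2 = (2)_4 → 2³ = 8
8 = (2,0)_4 → 2³ + 0³ = 8  — 8 already appeared earlier.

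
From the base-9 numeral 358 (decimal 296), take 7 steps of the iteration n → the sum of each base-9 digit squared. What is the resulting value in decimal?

296 = (3,5,8)_9 → 3² + 5² + 8² = 9 + 25 + 64 = 98
98 = (1,1,8)_9 → 1² + 1² + 8² = 1 + 1 + 64 = 66
66 = (7,3)_9 → 7² + 3² = 49 + 9 = 58
58 = (6,4)_9 → 6² + 4² = 36 + 16 = 52
52 = (5,7)_9 → 5² + 7² = 25 + 49 = 74
74 = (8,2)_9 → 8² + 2² = 64 + 4 = 68
68 = (7,5)_9 → 7² + 5² = 49 + 25 = 74

74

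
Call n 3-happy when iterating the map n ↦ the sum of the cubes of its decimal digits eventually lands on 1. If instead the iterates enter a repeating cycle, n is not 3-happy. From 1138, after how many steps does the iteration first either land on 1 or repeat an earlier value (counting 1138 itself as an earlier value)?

1138 → 1³ + 1³ + 3³ + 8³ = 541
541 → 5³ + 4³ + 1³ = 190
190 → 1³ + 9³ + 0³ = 730
730 → 7³ + 3³ + 0³ = 370
370 → 3³ + 7³ + 0³ = 370  — 370 repeats.
That took 5 steps.

5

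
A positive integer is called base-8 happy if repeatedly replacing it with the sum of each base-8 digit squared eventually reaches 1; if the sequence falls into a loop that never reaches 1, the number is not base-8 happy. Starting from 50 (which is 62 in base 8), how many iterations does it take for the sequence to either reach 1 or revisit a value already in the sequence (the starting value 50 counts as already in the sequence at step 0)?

50 = (6,2)_8 → 6² + 2² = 40
40 = (5,0)_8 → 5² + 0² = 25
25 = (3,1)_8 → 3² + 1² = 10
10 = (1,2)_8 → 1² + 2² = 5
5 = (5)_8 → 5² = 25  — 25 repeats.
That took 5 steps.

5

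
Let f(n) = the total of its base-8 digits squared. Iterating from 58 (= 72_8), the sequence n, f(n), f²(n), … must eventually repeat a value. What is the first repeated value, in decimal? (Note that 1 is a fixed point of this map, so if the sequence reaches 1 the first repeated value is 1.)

16

58 = (7,2)_8 → 53
53 = (6,5)_8 → 61
61 = (7,5)_8 → 74
74 = (1,1,2)_8 → 6
6 = (6)_8 → 36
36 = (4,4)_8 → 32
32 = (4,0)_8 → 16
16 = (2,0)_8 → 4
4 = (4)_8 → 16  — 16 already appeared earlier.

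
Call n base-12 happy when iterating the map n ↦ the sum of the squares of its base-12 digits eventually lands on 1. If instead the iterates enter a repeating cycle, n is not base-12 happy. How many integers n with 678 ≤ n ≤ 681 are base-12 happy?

1

678: 678 → 116 → 145 → 2 → 4 → 16 → 17 → 26 → 8 → 64 → 41 → 34 → 104 → 128 → 164 → 66 → 61 → 26  (repeats 26)
679: 679 → 129 → 181 → 11 → 121 → 101 → 89 → 74 → 40 → 25 → 5 → 25  (repeats 25)
680: 680 → 144 → 1  (reaches 1)
681: 681 → 161 → 27 → 13 → 2 → 4 → 16 → 17 → 26 → 8 → 64 → 41 → 34 → 104 → 128 → 164 → 66 → 61 → 26  (repeats 26)
base-12 happy: 680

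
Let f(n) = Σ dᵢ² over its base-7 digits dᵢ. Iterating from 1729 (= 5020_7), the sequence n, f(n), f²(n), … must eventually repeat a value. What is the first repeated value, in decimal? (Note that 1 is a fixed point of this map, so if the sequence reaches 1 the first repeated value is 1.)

1729 = (5,0,2,0)_7 → 29
29 = (4,1)_7 → 17
17 = (2,3)_7 → 13
13 = (1,6)_7 → 37
37 = (5,2)_7 → 29  — 29 already appeared earlier.

29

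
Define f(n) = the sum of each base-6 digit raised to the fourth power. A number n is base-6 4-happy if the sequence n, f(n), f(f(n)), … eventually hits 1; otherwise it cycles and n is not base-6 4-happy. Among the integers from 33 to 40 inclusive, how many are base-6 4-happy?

33: 33 → 706 → 419 → 1332 → 2 → 16 → 272 → 99 → 353 → 963 → 609 → 978 → 338 → 114 → 82 → 273 → 164 → 353  (repeats 353)
34: 34 → 881 → 897 → 962 → 544 → 353 → 963 → 609 → 978 → 338 → 114 → 82 → 273 → 164 → 353  (repeats 353)
35: 35 → 1250 → 1153 → 642 → 1266 → 1251 → 1218 → 1331 → 1251  (repeats 1251)
36: 36 → 1  (reaches 1)
37: 37 → 2 → 16 → 272 → 99 → 353 → 963 → 609 → 978 → 338 → 114 → 82 → 273 → 164 → 353  (repeats 353)
38: 38 → 17 → 641 → 1522 → 259 → 4 → 256 → 258 → 3 → 81 → 98 → 288 → 17  (repeats 17)
39: 39 → 82 → 273 → 164 → 353 → 963 → 609 → 978 → 338 → 114 → 82  (repeats 82)
40: 40 → 257 → 627 → 738 → 178 → 1137 → 788 → 803 → 963 → 609 → 978 → 338 → 114 → 82 → 273 → 164 → 353 → 963  (repeats 963)
base-6 4-happy: 36

1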